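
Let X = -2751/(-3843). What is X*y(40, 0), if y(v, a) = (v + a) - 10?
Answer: 1310/61 ≈ 21.475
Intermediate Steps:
X = 131/183 (X = -2751*(-1/3843) = 131/183 ≈ 0.71585)
y(v, a) = -10 + a + v (y(v, a) = (a + v) - 10 = -10 + a + v)
X*y(40, 0) = 131*(-10 + 0 + 40)/183 = (131/183)*30 = 1310/61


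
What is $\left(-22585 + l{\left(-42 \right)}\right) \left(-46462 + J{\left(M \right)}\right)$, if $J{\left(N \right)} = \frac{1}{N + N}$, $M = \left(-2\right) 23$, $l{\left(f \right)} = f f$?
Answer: $\frac{88999468605}{92} \approx 9.6739 \cdot 10^{8}$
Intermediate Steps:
$l{\left(f \right)} = f^{2}$
$M = -46$
$J{\left(N \right)} = \frac{1}{2 N}$
$\left(-22585 + l{\left(-42 \right)}\right) \left(-46462 + J{\left(M \right)}\right) = \left(-22585 + \left(-42\right)^{2}\right) \left(-46462 + \frac{1}{2 \left(-46\right)}\right) = \left(-22585 + 1764\right) \left(-46462 + \frac{1}{2} \left(- \frac{1}{46}\right)\right) = - 20821 \left(-46462 - \frac{1}{92}\right) = \left(-20821\right) \left(- \frac{4274505}{92}\right) = \frac{88999468605}{92}$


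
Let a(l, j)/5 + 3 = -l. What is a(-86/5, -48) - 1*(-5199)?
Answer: 5270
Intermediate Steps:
a(l, j) = -15 - 5*l (a(l, j) = -15 + 5*(-l) = -15 - 5*l)
a(-86/5, -48) - 1*(-5199) = (-15 - (-430)/5) - 1*(-5199) = (-15 - (-430)/5) + 5199 = (-15 - 5*(-86/5)) + 5199 = (-15 + 86) + 5199 = 71 + 5199 = 5270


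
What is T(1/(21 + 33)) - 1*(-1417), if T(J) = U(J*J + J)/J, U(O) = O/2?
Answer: 153091/108 ≈ 1417.5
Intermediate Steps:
U(O) = O/2 (U(O) = O*(½) = O/2)
T(J) = (J/2 + J²/2)/J (T(J) = ((J*J + J)/2)/J = ((J² + J)/2)/J = ((J + J²)/2)/J = (J/2 + J²/2)/J)
T(1/(21 + 33)) - 1*(-1417) = (½ + 1/(2*(21 + 33))) - 1*(-1417) = (½ + (½)/54) + 1417 = (½ + (½)*(1/54)) + 1417 = (½ + 1/108) + 1417 = 55/108 + 1417 = 153091/108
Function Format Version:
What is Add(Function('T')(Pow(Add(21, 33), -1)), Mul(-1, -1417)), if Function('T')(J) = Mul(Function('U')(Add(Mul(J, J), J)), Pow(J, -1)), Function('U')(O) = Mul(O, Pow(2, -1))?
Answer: Rational(153091, 108) ≈ 1417.5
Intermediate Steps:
Function('U')(O) = Mul(Rational(1, 2), O) (Function('U')(O) = Mul(O, Rational(1, 2)) = Mul(Rational(1, 2), O))
Function('T')(J) = Mul(Pow(J, -1), Add(Mul(Rational(1, 2), J), Mul(Rational(1, 2), Pow(J, 2)))) (Function('T')(J) = Mul(Mul(Rational(1, 2), Add(Mul(J, J), J)), Pow(J, -1)) = Mul(Mul(Rational(1, 2), Add(Pow(J, 2), J)), Pow(J, -1)) = Mul(Mul(Rational(1, 2), Add(J, Pow(J, 2))), Pow(J, -1)) = Mul(Add(Mul(Rational(1, 2), J), Mul(Rational(1, 2), Pow(J, 2))), Pow(J, -1)) = Mul(Pow(J, -1), Add(Mul(Rational(1, 2), J), Mul(Rational(1, 2), Pow(J, 2)))))
Add(Function('T')(Pow(Add(21, 33), -1)), Mul(-1, -1417)) = Add(Add(Rational(1, 2), Mul(Rational(1, 2), Pow(Add(21, 33), -1))), Mul(-1, -1417)) = Add(Add(Rational(1, 2), Mul(Rational(1, 2), Pow(54, -1))), 1417) = Add(Add(Rational(1, 2), Mul(Rational(1, 2), Rational(1, 54))), 1417) = Add(Add(Rational(1, 2), Rational(1, 108)), 1417) = Add(Rational(55, 108), 1417) = Rational(153091, 108)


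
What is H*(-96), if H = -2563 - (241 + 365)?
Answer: 304224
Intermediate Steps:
H = -3169 (H = -2563 - 1*606 = -2563 - 606 = -3169)
H*(-96) = -3169*(-96) = 304224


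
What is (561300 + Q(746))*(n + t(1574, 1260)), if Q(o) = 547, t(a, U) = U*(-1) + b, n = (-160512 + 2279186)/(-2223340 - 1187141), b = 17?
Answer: -2382987839010779/3410481 ≈ -6.9872e+8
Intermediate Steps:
n = -2118674/3410481 (n = 2118674/(-3410481) = 2118674*(-1/3410481) = -2118674/3410481 ≈ -0.62122)
t(a, U) = 17 - U (t(a, U) = U*(-1) + 17 = -U + 17 = 17 - U)
(561300 + Q(746))*(n + t(1574, 1260)) = (561300 + 547)*(-2118674/3410481 + (17 - 1*1260)) = 561847*(-2118674/3410481 + (17 - 1260)) = 561847*(-2118674/3410481 - 1243) = 561847*(-4241346557/3410481) = -2382987839010779/3410481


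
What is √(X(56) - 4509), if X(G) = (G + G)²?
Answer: √8035 ≈ 89.638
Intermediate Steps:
X(G) = 4*G² (X(G) = (2*G)² = 4*G²)
√(X(56) - 4509) = √(4*56² - 4509) = √(4*3136 - 4509) = √(12544 - 4509) = √8035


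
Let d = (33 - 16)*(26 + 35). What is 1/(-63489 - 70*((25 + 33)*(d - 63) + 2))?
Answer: -1/4018069 ≈ -2.4888e-7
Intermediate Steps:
d = 1037 (d = 17*61 = 1037)
1/(-63489 - 70*((25 + 33)*(d - 63) + 2)) = 1/(-63489 - 70*((25 + 33)*(1037 - 63) + 2)) = 1/(-63489 - 70*(58*974 + 2)) = 1/(-63489 - 70*(56492 + 2)) = 1/(-63489 - 70*56494) = 1/(-63489 - 3954580) = 1/(-4018069) = -1/4018069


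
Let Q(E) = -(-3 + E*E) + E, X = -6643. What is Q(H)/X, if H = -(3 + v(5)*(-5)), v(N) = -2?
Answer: 179/6643 ≈ 0.026946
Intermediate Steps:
H = -13 (H = -(3 - 2*(-5)) = -(3 + 10) = -1*13 = -13)
Q(E) = 3 + E - E² (Q(E) = -(-3 + E²) + E = (3 - E²) + E = 3 + E - E²)
Q(H)/X = (3 - 13 - 1*(-13)²)/(-6643) = (3 - 13 - 1*169)*(-1/6643) = (3 - 13 - 169)*(-1/6643) = -179*(-1/6643) = 179/6643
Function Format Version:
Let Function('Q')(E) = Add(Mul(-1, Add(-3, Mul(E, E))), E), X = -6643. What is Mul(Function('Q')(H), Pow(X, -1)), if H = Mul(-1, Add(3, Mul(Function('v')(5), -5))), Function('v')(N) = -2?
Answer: Rational(179, 6643) ≈ 0.026946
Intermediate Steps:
H = -13 (H = Mul(-1, Add(3, Mul(-2, -5))) = Mul(-1, Add(3, 10)) = Mul(-1, 13) = -13)
Function('Q')(E) = Add(3, E, Mul(-1, Pow(E, 2))) (Function('Q')(E) = Add(Mul(-1, Add(-3, Pow(E, 2))), E) = Add(Add(3, Mul(-1, Pow(E, 2))), E) = Add(3, E, Mul(-1, Pow(E, 2))))
Mul(Function('Q')(H), Pow(X, -1)) = Mul(Add(3, -13, Mul(-1, Pow(-13, 2))), Pow(-6643, -1)) = Mul(Add(3, -13, Mul(-1, 169)), Rational(-1, 6643)) = Mul(Add(3, -13, -169), Rational(-1, 6643)) = Mul(-179, Rational(-1, 6643)) = Rational(179, 6643)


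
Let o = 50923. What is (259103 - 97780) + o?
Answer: 212246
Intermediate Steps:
(259103 - 97780) + o = (259103 - 97780) + 50923 = 161323 + 50923 = 212246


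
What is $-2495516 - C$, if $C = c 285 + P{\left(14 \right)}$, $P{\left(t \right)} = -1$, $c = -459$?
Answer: $-2364700$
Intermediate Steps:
$C = -130816$ ($C = \left(-459\right) 285 - 1 = -130815 - 1 = -130816$)
$-2495516 - C = -2495516 - -130816 = -2495516 + 130816 = -2364700$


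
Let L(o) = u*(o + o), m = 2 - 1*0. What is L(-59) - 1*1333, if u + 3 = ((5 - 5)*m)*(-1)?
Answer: -979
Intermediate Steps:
m = 2 (m = 2 + 0 = 2)
u = -3 (u = -3 + ((5 - 5)*2)*(-1) = -3 + (0*2)*(-1) = -3 + 0*(-1) = -3 + 0 = -3)
L(o) = -6*o (L(o) = -3*(o + o) = -6*o)
L(-59) - 1*1333 = -6*(-59) - 1*1333 = 354 - 1333 = -979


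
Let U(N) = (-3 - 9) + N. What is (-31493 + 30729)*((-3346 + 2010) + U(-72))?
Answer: 1084880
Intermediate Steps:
U(N) = -12 + N
(-31493 + 30729)*((-3346 + 2010) + U(-72)) = (-31493 + 30729)*((-3346 + 2010) + (-12 - 72)) = -764*(-1336 - 84) = -764*(-1420) = 1084880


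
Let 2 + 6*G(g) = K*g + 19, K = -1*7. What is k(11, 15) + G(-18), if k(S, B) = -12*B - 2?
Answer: -949/6 ≈ -158.17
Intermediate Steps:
K = -7
k(S, B) = -2 - 12*B
G(g) = 17/6 - 7*g/6 (G(g) = -1/3 + (-7*g + 19)/6 = -1/3 + (19 - 7*g)/6 = -1/3 + (19/6 - 7*g/6) = 17/6 - 7*g/6)
k(11, 15) + G(-18) = (-2 - 12*15) + (17/6 - 7/6*(-18)) = (-2 - 180) + (17/6 + 21) = -182 + 143/6 = -949/6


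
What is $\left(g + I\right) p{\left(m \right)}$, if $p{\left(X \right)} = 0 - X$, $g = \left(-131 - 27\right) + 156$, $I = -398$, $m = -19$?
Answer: $-7600$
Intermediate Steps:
$g = -2$ ($g = -158 + 156 = -2$)
$p{\left(X \right)} = - X$
$\left(g + I\right) p{\left(m \right)} = \left(-2 - 398\right) \left(\left(-1\right) \left(-19\right)\right) = \left(-400\right) 19 = -7600$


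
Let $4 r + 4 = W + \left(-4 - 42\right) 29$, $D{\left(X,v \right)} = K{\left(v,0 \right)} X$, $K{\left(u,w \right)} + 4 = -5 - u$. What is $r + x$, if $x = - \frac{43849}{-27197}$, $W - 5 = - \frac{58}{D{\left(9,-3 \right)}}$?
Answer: $- \frac{486661411}{1468638} \approx -331.37$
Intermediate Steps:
$K{\left(u,w \right)} = -9 - u$ ($K{\left(u,w \right)} = -4 - \left(5 + u\right) = -9 - u$)
$D{\left(X,v \right)} = X \left(-9 - v\right)$ ($D{\left(X,v \right)} = \left(-9 - v\right) X = X \left(-9 - v\right)$)
$W = \frac{164}{27}$ ($W = 5 - \frac{58}{\left(-1\right) 9 \left(9 - 3\right)} = 5 - \frac{58}{\left(-1\right) 9 \cdot 6} = 5 - \frac{58}{-54} = 5 - - \frac{29}{27} = 5 + \frac{29}{27} = \frac{164}{27} \approx 6.0741$)
$r = - \frac{17981}{54}$ ($r = -1 + \frac{\frac{164}{27} + \left(-4 - 42\right) 29}{4} = -1 + \frac{\frac{164}{27} - 1334}{4} = -1 + \frac{1}{4} \left(- \frac{35854}{27}\right) = -1 - \frac{17927}{54} = - \frac{17981}{54} \approx -332.98$)
$x = \frac{43849}{27197}$ ($x = \left(-43849\right) \left(- \frac{1}{27197}\right) = \frac{43849}{27197} \approx 1.6123$)
$r + x = - \frac{17981}{54} + \frac{43849}{27197} = - \frac{486661411}{1468638}$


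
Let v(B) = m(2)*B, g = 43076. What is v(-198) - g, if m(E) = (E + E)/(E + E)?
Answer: -43274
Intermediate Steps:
m(E) = 1 (m(E) = (2*E)/((2*E)) = (2*E)*(1/(2*E)) = 1)
v(B) = B (v(B) = 1*B = B)
v(-198) - g = -198 - 1*43076 = -198 - 43076 = -43274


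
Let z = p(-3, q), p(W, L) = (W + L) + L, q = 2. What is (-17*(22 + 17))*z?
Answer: -663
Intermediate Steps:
p(W, L) = W + 2*L (p(W, L) = (L + W) + L = W + 2*L)
z = 1 (z = -3 + 2*2 = -3 + 4 = 1)
(-17*(22 + 17))*z = -17*(22 + 17)*1 = -17*39*1 = -663*1 = -663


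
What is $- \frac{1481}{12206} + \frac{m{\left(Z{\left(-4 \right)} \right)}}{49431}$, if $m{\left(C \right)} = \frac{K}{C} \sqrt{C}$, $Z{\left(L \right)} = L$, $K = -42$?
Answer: $- \frac{1481}{12206} + \frac{7 i}{16477} \approx -0.12133 + 0.00042483 i$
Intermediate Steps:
$m{\left(C \right)} = - \frac{42}{\sqrt{C}}$ ($m{\left(C \right)} = - \frac{42}{C} \sqrt{C} = - \frac{42}{\sqrt{C}}$)
$- \frac{1481}{12206} + \frac{m{\left(Z{\left(-4 \right)} \right)}}{49431} = - \frac{1481}{12206} + \frac{\left(-42\right) \frac{1}{\sqrt{-4}}}{49431} = \left(-1481\right) \frac{1}{12206} + - 42 \left(- \frac{i}{2}\right) \frac{1}{49431} = - \frac{1481}{12206} + 21 i \frac{1}{49431} = - \frac{1481}{12206} + \frac{7 i}{16477}$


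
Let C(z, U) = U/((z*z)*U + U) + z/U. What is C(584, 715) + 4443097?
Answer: 1083474972651238/243855755 ≈ 4.4431e+6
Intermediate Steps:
C(z, U) = U/(U + U*z²) + z/U (C(z, U) = U/(z²*U + U) + z/U = U/(U*z² + U) + z/U = U/(U + U*z²) + z/U)
C(584, 715) + 4443097 = (715 + 584 + 584³)/(715*(1 + 584²)) + 4443097 = (715 + 584 + 199176704)/(715*(1 + 341056)) + 4443097 = (1/715)*199178003/341057 + 4443097 = (1/715)*(1/341057)*199178003 + 4443097 = 199178003/243855755 + 4443097 = 1083474972651238/243855755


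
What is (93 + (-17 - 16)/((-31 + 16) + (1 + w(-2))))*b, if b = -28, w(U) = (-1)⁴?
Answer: -34776/13 ≈ -2675.1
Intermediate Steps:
w(U) = 1
(93 + (-17 - 16)/((-31 + 16) + (1 + w(-2))))*b = (93 + (-17 - 16)/((-31 + 16) + (1 + 1)))*(-28) = (93 - 33/(-15 + 2))*(-28) = (93 - 33/(-13))*(-28) = (93 - 33*(-1/13))*(-28) = (93 + 33/13)*(-28) = (1242/13)*(-28) = -34776/13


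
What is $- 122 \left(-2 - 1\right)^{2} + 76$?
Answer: $-1022$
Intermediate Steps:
$- 122 \left(-2 - 1\right)^{2} + 76 = - 122 \left(-3\right)^{2} + 76 = \left(-122\right) 9 + 76 = -1098 + 76 = -1022$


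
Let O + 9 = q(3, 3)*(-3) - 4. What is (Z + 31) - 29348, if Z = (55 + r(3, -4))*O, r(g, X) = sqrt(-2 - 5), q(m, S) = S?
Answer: -30527 - 22*I*sqrt(7) ≈ -30527.0 - 58.207*I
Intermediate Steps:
r(g, X) = I*sqrt(7) (r(g, X) = sqrt(-7) = I*sqrt(7))
O = -22 (O = -9 + (3*(-3) - 4) = -9 + (-9 - 4) = -9 - 13 = -22)
Z = -1210 - 22*I*sqrt(7) (Z = (55 + I*sqrt(7))*(-22) = -1210 - 22*I*sqrt(7) ≈ -1210.0 - 58.207*I)
(Z + 31) - 29348 = ((-1210 - 22*I*sqrt(7)) + 31) - 29348 = (-1179 - 22*I*sqrt(7)) - 29348 = -30527 - 22*I*sqrt(7)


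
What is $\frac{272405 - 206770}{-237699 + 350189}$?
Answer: $\frac{13127}{22498} \approx 0.58347$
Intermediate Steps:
$\frac{272405 - 206770}{-237699 + 350189} = \frac{272405 - 206770}{112490} = 65635 \cdot \frac{1}{112490} = \frac{13127}{22498}$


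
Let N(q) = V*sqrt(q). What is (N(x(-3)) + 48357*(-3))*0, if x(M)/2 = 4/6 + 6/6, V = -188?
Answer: 0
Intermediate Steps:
x(M) = 10/3 (x(M) = 2*(4/6 + 6/6) = 2*(4*(1/6) + 6*(1/6)) = 2*(2/3 + 1) = 2*(5/3) = 10/3)
N(q) = -188*sqrt(q)
(N(x(-3)) + 48357*(-3))*0 = (-188*sqrt(30)/3 + 48357*(-3))*0 = (-188*sqrt(30)/3 - 145071)*0 = (-145071 - 188*sqrt(30)/3)*0 = 0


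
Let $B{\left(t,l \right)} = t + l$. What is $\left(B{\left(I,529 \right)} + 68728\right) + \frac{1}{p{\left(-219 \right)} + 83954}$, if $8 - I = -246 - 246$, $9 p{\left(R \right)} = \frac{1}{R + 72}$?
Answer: $\frac{7747989584060}{111071141} \approx 69757.0$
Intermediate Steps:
$p{\left(R \right)} = \frac{1}{9 \left(72 + R\right)}$ ($p{\left(R \right)} = \frac{1}{9 \left(R + 72\right)} = \frac{1}{9 \left(72 + R\right)}$)
$I = 500$ ($I = 8 - \left(-246 - 246\right) = 8 - -492 = 8 + 492 = 500$)
$B{\left(t,l \right)} = l + t$
$\left(B{\left(I,529 \right)} + 68728\right) + \frac{1}{p{\left(-219 \right)} + 83954} = \left(\left(529 + 500\right) + 68728\right) + \frac{1}{\frac{1}{9 \left(72 - 219\right)} + 83954} = \left(1029 + 68728\right) + \frac{1}{\frac{1}{9 \left(-147\right)} + 83954} = 69757 + \frac{1}{\frac{1}{9} \left(- \frac{1}{147}\right) + 83954} = 69757 + \frac{1}{- \frac{1}{1323} + 83954} = 69757 + \frac{1}{\frac{111071141}{1323}} = 69757 + \frac{1323}{111071141} = \frac{7747989584060}{111071141}$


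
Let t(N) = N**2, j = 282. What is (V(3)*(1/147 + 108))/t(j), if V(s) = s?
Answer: 15877/3896676 ≈ 0.0040745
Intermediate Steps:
(V(3)*(1/147 + 108))/t(j) = (3*(1/147 + 108))/(282**2) = (3*(1/147 + 108))/79524 = (3*(15877/147))*(1/79524) = (15877/49)*(1/79524) = 15877/3896676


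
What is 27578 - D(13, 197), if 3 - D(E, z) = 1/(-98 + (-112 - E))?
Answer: 6149224/223 ≈ 27575.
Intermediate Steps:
D(E, z) = 3 - 1/(-210 - E) (D(E, z) = 3 - 1/(-98 + (-112 - E)) = 3 - 1/(-210 - E))
27578 - D(13, 197) = 27578 - (631 + 3*13)/(210 + 13) = 27578 - (631 + 39)/223 = 27578 - 670/223 = 6149224/223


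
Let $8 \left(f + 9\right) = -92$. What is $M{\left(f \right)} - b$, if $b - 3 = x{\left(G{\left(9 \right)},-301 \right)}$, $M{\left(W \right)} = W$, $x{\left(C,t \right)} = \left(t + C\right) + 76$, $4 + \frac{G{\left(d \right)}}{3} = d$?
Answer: $\frac{373}{2} \approx 186.5$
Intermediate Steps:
$f = - \frac{41}{2}$ ($f = -9 + \frac{1}{8} \left(-92\right) = -9 - \frac{23}{2} = - \frac{41}{2} \approx -20.5$)
$G{\left(d \right)} = -12 + 3 d$
$x{\left(C,t \right)} = 76 + C + t$ ($x{\left(C,t \right)} = \left(C + t\right) + 76 = 76 + C + t$)
$b = -207$ ($b = 3 + \left(76 + \left(-12 + 3 \cdot 9\right) - 301\right) = 3 + \left(76 + \left(-12 + 27\right) - 301\right) = 3 + \left(76 + 15 - 301\right) = 3 - 210 = -207$)
$M{\left(f \right)} - b = - \frac{41}{2} - -207 = - \frac{41}{2} + 207 = \frac{373}{2}$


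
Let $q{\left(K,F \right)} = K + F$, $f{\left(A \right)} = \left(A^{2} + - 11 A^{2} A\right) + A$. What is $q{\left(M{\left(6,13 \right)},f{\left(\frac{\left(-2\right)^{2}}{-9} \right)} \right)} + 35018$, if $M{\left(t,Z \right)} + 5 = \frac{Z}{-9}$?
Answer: $\frac{25523948}{729} \approx 35012.0$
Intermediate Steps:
$M{\left(t,Z \right)} = -5 - \frac{Z}{9}$ ($M{\left(t,Z \right)} = -5 + \frac{Z}{-9} = -5 + Z \left(- \frac{1}{9}\right) = -5 - \frac{Z}{9}$)
$f{\left(A \right)} = A + A^{2} - 11 A^{3}$ ($f{\left(A \right)} = \left(A^{2} - 11 A^{3}\right) + A = A + A^{2} - 11 A^{3}$)
$q{\left(K,F \right)} = F + K$
$q{\left(M{\left(6,13 \right)},f{\left(\frac{\left(-2\right)^{2}}{-9} \right)} \right)} + 35018 = \left(\frac{\left(-2\right)^{2}}{-9} \left(1 + \frac{\left(-2\right)^{2}}{-9} - 11 \left(\frac{\left(-2\right)^{2}}{-9}\right)^{2}\right) - \frac{58}{9}\right) + 35018 = \left(4 \left(- \frac{1}{9}\right) \left(1 + 4 \left(- \frac{1}{9}\right) - 11 \left(4 \left(- \frac{1}{9}\right)\right)^{2}\right) - \frac{58}{9}\right) + 35018 = \left(- \frac{4 \left(1 - \frac{4}{9} - 11 \left(- \frac{4}{9}\right)^{2}\right)}{9} - \frac{58}{9}\right) + 35018 = \left(- \frac{4 \left(1 - \frac{4}{9} - \frac{176}{81}\right)}{9} - \frac{58}{9}\right) + 35018 = \left(\left(- \frac{4}{9}\right) \left(- \frac{131}{81}\right) - \frac{58}{9}\right) + 35018 = \left(\frac{524}{729} - \frac{58}{9}\right) + 35018 = - \frac{4174}{729} + 35018 = \frac{25523948}{729}$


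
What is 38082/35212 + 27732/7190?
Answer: 312577191/63293570 ≈ 4.9385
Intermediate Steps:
38082/35212 + 27732/7190 = 38082*(1/35212) + 27732*(1/7190) = 19041/17606 + 13866/3595 = 312577191/63293570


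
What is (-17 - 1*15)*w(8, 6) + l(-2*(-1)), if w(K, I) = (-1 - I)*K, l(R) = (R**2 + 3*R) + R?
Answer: 1804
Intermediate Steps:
l(R) = R**2 + 4*R
w(K, I) = K*(-1 - I)
(-17 - 1*15)*w(8, 6) + l(-2*(-1)) = (-17 - 1*15)*(-1*8*(1 + 6)) + (-2*(-1))*(4 - 2*(-1)) = (-17 - 15)*(-1*8*7) + 2*(4 + 2) = -32*(-56) + 2*6 = 1792 + 12 = 1804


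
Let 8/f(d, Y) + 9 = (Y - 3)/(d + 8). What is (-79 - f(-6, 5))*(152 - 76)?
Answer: -5928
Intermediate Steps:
f(d, Y) = 8/(-9 + (-3 + Y)/(8 + d)) (f(d, Y) = 8/(-9 + (Y - 3)/(d + 8)) = 8/(-9 + (-3 + Y)/(8 + d)))
(-79 - f(-6, 5))*(152 - 76) = (-79 - 8*(-8 - 1*(-6))/(75 - 1*5 + 9*(-6)))*(152 - 76) = (-79 - 8*(-8 + 6)/(75 - 5 - 54))*76 = (-79 - 8*(-2)/16)*76 = (-79 - 1*(-1))*76 = (-79 + 1)*76 = -78*76 = -5928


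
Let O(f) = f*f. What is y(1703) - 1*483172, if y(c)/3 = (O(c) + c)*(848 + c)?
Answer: 22207849364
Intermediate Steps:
O(f) = f**2
y(c) = 3*(848 + c)*(c + c**2) (y(c) = 3*((c**2 + c)*(848 + c)) = 3*((c + c**2)*(848 + c)) = 3*((848 + c)*(c + c**2)) = 3*(848 + c)*(c + c**2))
y(1703) - 1*483172 = 3*1703*(848 + 1703**2 + 849*1703) - 1*483172 = 3*1703*(848 + 2900209 + 1445847) - 483172 = 3*1703*4346904 - 483172 = 22208332536 - 483172 = 22207849364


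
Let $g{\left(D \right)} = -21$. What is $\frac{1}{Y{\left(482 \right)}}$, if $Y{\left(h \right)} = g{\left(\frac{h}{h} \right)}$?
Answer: $- \frac{1}{21} \approx -0.047619$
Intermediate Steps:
$Y{\left(h \right)} = -21$
$\frac{1}{Y{\left(482 \right)}} = \frac{1}{-21} = - \frac{1}{21}$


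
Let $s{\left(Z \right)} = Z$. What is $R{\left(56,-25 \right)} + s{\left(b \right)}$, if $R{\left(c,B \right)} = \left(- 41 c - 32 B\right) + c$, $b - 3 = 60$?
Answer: $-1377$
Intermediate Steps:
$b = 63$ ($b = 3 + 60 = 63$)
$R{\left(c,B \right)} = - 40 c - 32 B$
$R{\left(56,-25 \right)} + s{\left(b \right)} = \left(\left(-40\right) 56 - -800\right) + 63 = \left(-2240 + 800\right) + 63 = -1440 + 63 = -1377$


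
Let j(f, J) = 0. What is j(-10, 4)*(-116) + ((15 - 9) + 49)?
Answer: 55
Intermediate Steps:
j(-10, 4)*(-116) + ((15 - 9) + 49) = 0*(-116) + ((15 - 9) + 49) = 0 + (6 + 49) = 0 + 55 = 55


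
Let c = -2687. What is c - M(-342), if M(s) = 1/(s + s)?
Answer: -1837907/684 ≈ -2687.0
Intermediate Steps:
M(s) = 1/(2*s)
c - M(-342) = -2687 - 1/(2*(-342)) = -2687 - (-1)/(2*342) = -2687 - 1*(-1/684) = -2687 + 1/684 = -1837907/684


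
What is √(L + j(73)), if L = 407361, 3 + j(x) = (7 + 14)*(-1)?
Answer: 7*√8313 ≈ 638.23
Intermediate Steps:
j(x) = -24 (j(x) = -3 + (7 + 14)*(-1) = -3 + 21*(-1) = -3 - 21 = -24)
√(L + j(73)) = √(407361 - 24) = √407337 = 7*√8313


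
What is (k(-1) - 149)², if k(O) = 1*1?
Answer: 21904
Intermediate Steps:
k(O) = 1
(k(-1) - 149)² = (1 - 149)² = (-148)² = 21904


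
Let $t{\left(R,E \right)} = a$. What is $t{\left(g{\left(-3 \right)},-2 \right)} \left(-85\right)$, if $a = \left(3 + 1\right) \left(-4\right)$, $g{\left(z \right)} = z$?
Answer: $1360$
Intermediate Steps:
$a = -16$ ($a = 4 \left(-4\right) = -16$)
$t{\left(R,E \right)} = -16$
$t{\left(g{\left(-3 \right)},-2 \right)} \left(-85\right) = \left(-16\right) \left(-85\right) = 1360$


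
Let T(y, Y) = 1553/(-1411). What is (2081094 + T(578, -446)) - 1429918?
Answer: 918807783/1411 ≈ 6.5118e+5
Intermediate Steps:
T(y, Y) = -1553/1411 (T(y, Y) = 1553*(-1/1411) = -1553/1411)
(2081094 + T(578, -446)) - 1429918 = (2081094 - 1553/1411) - 1429918 = 2936422081/1411 - 1429918 = 918807783/1411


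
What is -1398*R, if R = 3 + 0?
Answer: -4194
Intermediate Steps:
R = 3
-1398*R = -1398*3 = -233*18 = -4194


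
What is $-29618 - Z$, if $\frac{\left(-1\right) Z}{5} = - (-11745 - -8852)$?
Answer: $-15153$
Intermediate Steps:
$Z = -14465$ ($Z = - 5 \left(- (-11745 - -8852)\right) = - 5 \left(- (-11745 + 8852)\right) = - 5 \left(\left(-1\right) \left(-2893\right)\right) = \left(-5\right) 2893 = -14465$)
$-29618 - Z = -29618 - -14465 = -29618 + 14465 = -15153$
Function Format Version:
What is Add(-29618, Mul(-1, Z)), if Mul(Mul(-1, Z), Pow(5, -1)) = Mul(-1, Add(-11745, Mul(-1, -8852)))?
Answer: -15153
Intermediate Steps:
Z = -14465 (Z = Mul(-5, Mul(-1, Add(-11745, Mul(-1, -8852)))) = Mul(-5, Mul(-1, Add(-11745, 8852))) = Mul(-5, Mul(-1, -2893)) = Mul(-5, 2893) = -14465)
Add(-29618, Mul(-1, Z)) = Add(-29618, Mul(-1, -14465)) = Add(-29618, 14465) = -15153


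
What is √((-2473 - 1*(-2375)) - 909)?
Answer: I*√1007 ≈ 31.733*I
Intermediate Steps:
√((-2473 - 1*(-2375)) - 909) = √((-2473 + 2375) - 909) = √(-98 - 909) = √(-1007) = I*√1007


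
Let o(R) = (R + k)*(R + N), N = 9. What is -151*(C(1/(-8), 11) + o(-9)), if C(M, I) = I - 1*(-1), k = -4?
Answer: -1812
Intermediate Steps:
C(M, I) = 1 + I (C(M, I) = I + 1 = 1 + I)
o(R) = (-4 + R)*(9 + R) (o(R) = (R - 4)*(R + 9) = (-4 + R)*(9 + R))
-151*(C(1/(-8), 11) + o(-9)) = -151*((1 + 11) + (-36 + (-9)**2 + 5*(-9))) = -151*(12 + (-36 + 81 - 45)) = -151*(12 + 0) = -151*12 = -1812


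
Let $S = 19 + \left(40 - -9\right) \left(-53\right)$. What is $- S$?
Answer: $2578$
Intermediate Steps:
$S = -2578$ ($S = 19 + \left(40 + 9\right) \left(-53\right) = 19 + 49 \left(-53\right) = 19 - 2597 = -2578$)
$- S = \left(-1\right) \left(-2578\right) = 2578$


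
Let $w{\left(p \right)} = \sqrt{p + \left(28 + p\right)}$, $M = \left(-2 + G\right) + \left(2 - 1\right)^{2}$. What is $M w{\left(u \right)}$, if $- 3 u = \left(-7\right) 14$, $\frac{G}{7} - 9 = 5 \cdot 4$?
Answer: $\frac{404 \sqrt{210}}{3} \approx 1951.5$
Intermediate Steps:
$G = 203$ ($G = 63 + 7 \cdot 5 \cdot 4 = 63 + 7 \cdot 20 = 63 + 140 = 203$)
$u = \frac{98}{3}$ ($u = - \frac{\left(-7\right) 14}{3} = \left(- \frac{1}{3}\right) \left(-98\right) = \frac{98}{3} \approx 32.667$)
$M = 202$ ($M = \left(-2 + 203\right) + \left(2 - 1\right)^{2} = 201 + 1^{2} = 201 + 1 = 202$)
$w{\left(p \right)} = \sqrt{28 + 2 p}$
$M w{\left(u \right)} = 202 \sqrt{28 + 2 \cdot \frac{98}{3}} = 202 \sqrt{28 + \frac{196}{3}} = 202 \sqrt{\frac{280}{3}} = 202 \frac{2 \sqrt{210}}{3} = \frac{404 \sqrt{210}}{3}$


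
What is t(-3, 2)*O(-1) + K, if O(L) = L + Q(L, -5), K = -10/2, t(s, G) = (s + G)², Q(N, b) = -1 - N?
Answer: -6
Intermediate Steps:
t(s, G) = (G + s)²
K = -5 (K = -10*½ = -5)
O(L) = -1 (O(L) = L + (-1 - L) = -1)
t(-3, 2)*O(-1) + K = (2 - 3)²*(-1) - 5 = (-1)²*(-1) - 5 = 1*(-1) - 5 = -1 - 5 = -6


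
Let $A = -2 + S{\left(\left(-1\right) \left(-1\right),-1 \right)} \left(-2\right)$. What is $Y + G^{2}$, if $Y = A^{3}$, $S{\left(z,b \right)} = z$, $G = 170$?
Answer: $28836$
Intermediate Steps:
$A = -4$ ($A = -2 + \left(-1\right) \left(-1\right) \left(-2\right) = -2 + 1 \left(-2\right) = -2 - 2 = -4$)
$Y = -64$ ($Y = \left(-4\right)^{3} = -64$)
$Y + G^{2} = -64 + 170^{2} = -64 + 28900 = 28836$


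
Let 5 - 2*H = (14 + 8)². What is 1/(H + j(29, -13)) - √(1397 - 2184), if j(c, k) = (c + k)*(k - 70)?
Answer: -2/3135 - I*√787 ≈ -0.00063796 - 28.054*I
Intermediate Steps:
j(c, k) = (-70 + k)*(c + k) (j(c, k) = (c + k)*(-70 + k) = (-70 + k)*(c + k))
H = -479/2 (H = 5/2 - (14 + 8)²/2 = 5/2 - ½*22² = 5/2 - ½*484 = 5/2 - 242 = -479/2 ≈ -239.50)
1/(H + j(29, -13)) - √(1397 - 2184) = 1/(-479/2 + ((-13)² - 70*29 - 70*(-13) + 29*(-13))) - √(1397 - 2184) = 1/(-479/2 + (169 - 2030 + 910 - 377)) - √(-787) = 1/(-479/2 - 1328) - I*√787 = 1/(-3135/2) - I*√787 = -2/3135 - I*√787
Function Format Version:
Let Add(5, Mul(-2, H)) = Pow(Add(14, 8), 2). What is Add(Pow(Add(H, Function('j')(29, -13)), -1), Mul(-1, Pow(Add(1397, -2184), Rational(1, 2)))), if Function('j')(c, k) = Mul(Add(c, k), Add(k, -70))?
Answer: Add(Rational(-2, 3135), Mul(-1, I, Pow(787, Rational(1, 2)))) ≈ Add(-0.00063796, Mul(-28.054, I))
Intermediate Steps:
Function('j')(c, k) = Mul(Add(-70, k), Add(c, k)) (Function('j')(c, k) = Mul(Add(c, k), Add(-70, k)) = Mul(Add(-70, k), Add(c, k)))
H = Rational(-479, 2) (H = Add(Rational(5, 2), Mul(Rational(-1, 2), Pow(Add(14, 8), 2))) = Add(Rational(5, 2), Mul(Rational(-1, 2), Pow(22, 2))) = Add(Rational(5, 2), Mul(Rational(-1, 2), 484)) = Add(Rational(5, 2), -242) = Rational(-479, 2) ≈ -239.50)
Add(Pow(Add(H, Function('j')(29, -13)), -1), Mul(-1, Pow(Add(1397, -2184), Rational(1, 2)))) = Add(Pow(Add(Rational(-479, 2), Add(Pow(-13, 2), Mul(-70, 29), Mul(-70, -13), Mul(29, -13))), -1), Mul(-1, Pow(Add(1397, -2184), Rational(1, 2)))) = Add(Pow(Add(Rational(-479, 2), Add(169, -2030, 910, -377)), -1), Mul(-1, Pow(-787, Rational(1, 2)))) = Add(Pow(Add(Rational(-479, 2), -1328), -1), Mul(-1, Mul(I, Pow(787, Rational(1, 2))))) = Add(Pow(Rational(-3135, 2), -1), Mul(-1, I, Pow(787, Rational(1, 2)))) = Add(Rational(-2, 3135), Mul(-1, I, Pow(787, Rational(1, 2))))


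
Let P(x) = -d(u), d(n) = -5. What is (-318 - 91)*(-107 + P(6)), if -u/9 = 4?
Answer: 41718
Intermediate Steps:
u = -36 (u = -9*4 = -36)
P(x) = 5 (P(x) = -1*(-5) = 5)
(-318 - 91)*(-107 + P(6)) = (-318 - 91)*(-107 + 5) = -409*(-102) = 41718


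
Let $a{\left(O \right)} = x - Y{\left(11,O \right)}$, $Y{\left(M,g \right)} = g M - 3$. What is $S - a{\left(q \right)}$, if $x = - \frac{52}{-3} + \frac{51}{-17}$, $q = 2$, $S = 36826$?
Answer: $\frac{110492}{3} \approx 36831.0$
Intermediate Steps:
$Y{\left(M,g \right)} = -3 + M g$ ($Y{\left(M,g \right)} = M g - 3 = -3 + M g$)
$x = \frac{43}{3}$ ($x = \left(-52\right) \left(- \frac{1}{3}\right) + 51 \left(- \frac{1}{17}\right) = \frac{52}{3} - 3 = \frac{43}{3} \approx 14.333$)
$a{\left(O \right)} = \frac{52}{3} - 11 O$ ($a{\left(O \right)} = \frac{43}{3} - \left(-3 + 11 O\right) = \frac{52}{3} - 11 O$)
$S - a{\left(q \right)} = 36826 - \left(\frac{52}{3} - 22\right) = 36826 - - \frac{14}{3} = 36826 + \frac{14}{3} = \frac{110492}{3}$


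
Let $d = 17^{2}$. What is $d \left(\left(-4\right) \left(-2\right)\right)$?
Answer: $2312$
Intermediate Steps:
$d = 289$
$d \left(\left(-4\right) \left(-2\right)\right) = 289 \left(\left(-4\right) \left(-2\right)\right) = 289 \cdot 8 = 2312$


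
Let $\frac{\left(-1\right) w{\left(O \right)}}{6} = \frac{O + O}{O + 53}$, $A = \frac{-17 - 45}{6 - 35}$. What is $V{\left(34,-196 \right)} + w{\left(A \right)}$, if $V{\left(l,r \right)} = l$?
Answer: $\frac{17874}{533} \approx 33.535$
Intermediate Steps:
$A = \frac{62}{29}$ ($A = - \frac{62}{-29} = \left(-62\right) \left(- \frac{1}{29}\right) = \frac{62}{29} \approx 2.1379$)
$w{\left(O \right)} = - \frac{12 O}{53 + O}$ ($w{\left(O \right)} = - 6 \frac{O + O}{O + 53} = - 6 \frac{2 O}{53 + O} = - \frac{12 O}{53 + O}$)
$V{\left(34,-196 \right)} + w{\left(A \right)} = 34 - \frac{744}{29 \left(53 + \frac{62}{29}\right)} = 34 - \frac{744}{29 \cdot \frac{1599}{29}} = 34 - \frac{744}{29} \cdot \frac{29}{1599} = 34 - \frac{248}{533} = \frac{17874}{533}$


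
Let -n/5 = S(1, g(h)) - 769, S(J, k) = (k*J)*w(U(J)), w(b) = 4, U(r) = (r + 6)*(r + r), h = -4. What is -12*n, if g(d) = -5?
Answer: -47340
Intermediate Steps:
U(r) = 2*r*(6 + r) (U(r) = (6 + r)*(2*r) = 2*r*(6 + r))
S(J, k) = 4*J*k (S(J, k) = (k*J)*4 = (J*k)*4 = 4*J*k)
n = 3945 (n = -5*(4*1*(-5) - 769) = -5*(-20 - 769) = -5*(-789) = 3945)
-12*n = -12*3945 = -47340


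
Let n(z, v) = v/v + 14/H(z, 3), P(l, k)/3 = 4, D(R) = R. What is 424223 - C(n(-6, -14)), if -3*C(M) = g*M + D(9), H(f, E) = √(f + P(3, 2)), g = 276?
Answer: 424318 + 644*√6/3 ≈ 4.2484e+5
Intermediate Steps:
P(l, k) = 12 (P(l, k) = 3*4 = 12)
H(f, E) = √(12 + f) (H(f, E) = √(f + 12) = √(12 + f))
n(z, v) = 1 + 14/√(12 + z) (n(z, v) = v/v + 14/(√(12 + z)) = 1 + 14/√(12 + z))
C(M) = -3 - 92*M (C(M) = -(276*M + 9)/3 = -(9 + 276*M)/3 = -3 - 92*M)
424223 - C(n(-6, -14)) = 424223 - (-3 - 92*(1 + 14/√(12 - 6))) = 424223 - (-3 - 92*(1 + 14/√6)) = 424223 - (-3 - 92*(1 + 14*(√6/6))) = 424223 - (-3 - 92*(1 + 7*√6/3)) = 424223 - (-3 + (-92 - 644*√6/3)) = 424223 - (-95 - 644*√6/3) = 424223 + (95 + 644*√6/3) = 424318 + 644*√6/3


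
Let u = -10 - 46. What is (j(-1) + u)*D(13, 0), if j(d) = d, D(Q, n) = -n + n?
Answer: 0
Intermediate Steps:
D(Q, n) = 0
u = -56
(j(-1) + u)*D(13, 0) = (-1 - 56)*0 = -57*0 = 0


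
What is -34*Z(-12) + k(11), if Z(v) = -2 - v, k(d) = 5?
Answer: -335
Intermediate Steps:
-34*Z(-12) + k(11) = -34*(-2 - 1*(-12)) + 5 = -34*(-2 + 12) + 5 = -34*10 + 5 = -340 + 5 = -335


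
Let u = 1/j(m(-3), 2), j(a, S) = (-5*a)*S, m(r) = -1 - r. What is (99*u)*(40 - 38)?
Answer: -99/10 ≈ -9.9000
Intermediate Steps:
j(a, S) = -5*S*a
u = -1/20 (u = 1/(-5*2*(-1 - 1*(-3))) = 1/(-5*2*(-1 + 3)) = 1/(-5*2*2) = 1/(-20) = -1/20 ≈ -0.050000)
(99*u)*(40 - 38) = (99*(-1/20))*(40 - 38) = -99/20*2 = -99/10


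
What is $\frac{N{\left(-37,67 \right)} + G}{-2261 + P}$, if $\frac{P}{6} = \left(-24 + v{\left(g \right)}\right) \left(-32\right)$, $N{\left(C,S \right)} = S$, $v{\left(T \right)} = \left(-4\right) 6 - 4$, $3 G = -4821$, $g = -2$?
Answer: $- \frac{1540}{7723} \approx -0.1994$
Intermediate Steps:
$G = -1607$ ($G = \frac{1}{3} \left(-4821\right) = -1607$)
$v{\left(T \right)} = -28$ ($v{\left(T \right)} = -24 - 4 = -28$)
$P = 9984$ ($P = 6 \left(-24 - 28\right) \left(-32\right) = 6 \left(\left(-52\right) \left(-32\right)\right) = 6 \cdot 1664 = 9984$)
$\frac{N{\left(-37,67 \right)} + G}{-2261 + P} = \frac{67 - 1607}{-2261 + 9984} = - \frac{1540}{7723}$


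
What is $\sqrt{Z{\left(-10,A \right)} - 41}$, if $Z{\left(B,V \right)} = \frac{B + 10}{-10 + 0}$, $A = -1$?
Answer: $i \sqrt{41} \approx 6.4031 i$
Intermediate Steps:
$Z{\left(B,V \right)} = -1 - \frac{B}{10}$ ($Z{\left(B,V \right)} = \frac{10 + B}{-10} = \left(10 + B\right) \left(- \frac{1}{10}\right) = -1 - \frac{B}{10}$)
$\sqrt{Z{\left(-10,A \right)} - 41} = \sqrt{\left(-1 - -1\right) - 41} = \sqrt{\left(-1 + 1\right) - 41} = \sqrt{0 - 41} = \sqrt{-41} = i \sqrt{41}$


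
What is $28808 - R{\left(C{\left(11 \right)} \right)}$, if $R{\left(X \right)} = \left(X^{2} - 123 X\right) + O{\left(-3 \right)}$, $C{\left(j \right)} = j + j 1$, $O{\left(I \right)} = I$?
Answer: $31033$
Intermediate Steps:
$C{\left(j \right)} = 2 j$ ($C{\left(j \right)} = j + j = 2 j$)
$R{\left(X \right)} = -3 + X^{2} - 123 X$ ($R{\left(X \right)} = \left(X^{2} - 123 X\right) - 3 = -3 + X^{2} - 123 X$)
$28808 - R{\left(C{\left(11 \right)} \right)} = 28808 - \left(-3 + \left(2 \cdot 11\right)^{2} - 123 \cdot 2 \cdot 11\right) = 28808 - \left(-3 + 22^{2} - 2706\right) = 28808 - \left(-3 + 484 - 2706\right) = 28808 - -2225 = 28808 + 2225 = 31033$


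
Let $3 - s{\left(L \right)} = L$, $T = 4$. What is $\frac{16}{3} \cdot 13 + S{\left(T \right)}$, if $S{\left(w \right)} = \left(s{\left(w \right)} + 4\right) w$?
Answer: $\frac{244}{3} \approx 81.333$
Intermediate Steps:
$s{\left(L \right)} = 3 - L$
$S{\left(w \right)} = w \left(7 - w\right)$ ($S{\left(w \right)} = \left(\left(3 - w\right) + 4\right) w = \left(7 - w\right) w = w \left(7 - w\right)$)
$\frac{16}{3} \cdot 13 + S{\left(T \right)} = \frac{16}{3} \cdot 13 + 4 \left(7 - 4\right) = 16 \cdot \frac{1}{3} \cdot 13 + 4 \left(7 - 4\right) = \frac{16}{3} \cdot 13 + 4 \cdot 3 = \frac{208}{3} + 12 = \frac{244}{3}$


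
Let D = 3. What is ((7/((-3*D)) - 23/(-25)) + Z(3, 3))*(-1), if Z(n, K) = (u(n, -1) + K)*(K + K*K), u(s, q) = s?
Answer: -16232/225 ≈ -72.142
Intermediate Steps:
Z(n, K) = (K + n)*(K + K²) (Z(n, K) = (n + K)*(K + K*K) = (K + n)*(K + K²))
((7/((-3*D)) - 23/(-25)) + Z(3, 3))*(-1) = ((7/((-3*3)) - 23/(-25)) + 3*(3 + 3 + 3² + 3*3))*(-1) = ((7/(-9) - 23*(-1/25)) + 3*(3 + 3 + 9 + 9))*(-1) = ((7*(-⅑) + 23/25) + 3*24)*(-1) = ((-7/9 + 23/25) + 72)*(-1) = (32/225 + 72)*(-1) = (16232/225)*(-1) = -16232/225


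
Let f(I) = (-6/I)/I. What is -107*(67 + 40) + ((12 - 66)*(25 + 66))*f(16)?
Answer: -725365/64 ≈ -11334.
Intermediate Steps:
f(I) = -6/I²
-107*(67 + 40) + ((12 - 66)*(25 + 66))*f(16) = -107*(67 + 40) + ((12 - 66)*(25 + 66))*(-6/16²) = -107*107 + (-54*91)*(-6*1/256) = -11449 - 4914*(-3/128) = -11449 + 7371/64 = -725365/64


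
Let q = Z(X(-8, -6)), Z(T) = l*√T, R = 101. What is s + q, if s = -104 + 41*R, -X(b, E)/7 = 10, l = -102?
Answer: 4037 - 102*I*√70 ≈ 4037.0 - 853.39*I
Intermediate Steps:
X(b, E) = -70 (X(b, E) = -7*10 = -70)
Z(T) = -102*√T
s = 4037 (s = -104 + 41*101 = -104 + 4141 = 4037)
q = -102*I*√70 ≈ -853.39*I
s + q = 4037 - 102*I*√70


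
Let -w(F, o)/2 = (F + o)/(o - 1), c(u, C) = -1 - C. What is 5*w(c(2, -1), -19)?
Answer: -19/2 ≈ -9.5000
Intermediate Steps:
w(F, o) = -2*(F + o)/(-1 + o) (w(F, o) = -2*(F + o)/(o - 1) = -2*(F + o)/(-1 + o))
5*w(c(2, -1), -19) = 5*(2*(-(-1 - 1*(-1)) - 1*(-19))/(-1 - 19)) = 5*(2*(-(-1 + 1) + 19)/(-20)) = 5*(2*(-1/20)*(-1*0 + 19)) = 5*(2*(-1/20)*(0 + 19)) = 5*(2*(-1/20)*19) = 5*(-19/10) = -19/2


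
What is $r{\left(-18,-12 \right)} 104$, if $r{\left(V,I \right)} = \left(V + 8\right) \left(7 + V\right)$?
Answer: $11440$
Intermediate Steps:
$r{\left(V,I \right)} = \left(7 + V\right) \left(8 + V\right)$ ($r{\left(V,I \right)} = \left(8 + V\right) \left(7 + V\right) = \left(7 + V\right) \left(8 + V\right)$)
$r{\left(-18,-12 \right)} 104 = \left(56 + \left(-18\right)^{2} + 15 \left(-18\right)\right) 104 = \left(56 + 324 - 270\right) 104 = 110 \cdot 104 = 11440$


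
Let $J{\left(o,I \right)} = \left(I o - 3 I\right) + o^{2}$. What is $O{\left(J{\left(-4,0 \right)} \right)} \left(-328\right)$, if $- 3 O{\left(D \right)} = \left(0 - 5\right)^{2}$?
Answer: $\frac{8200}{3} \approx 2733.3$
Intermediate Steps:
$J{\left(o,I \right)} = o^{2} - 3 I + I o$ ($J{\left(o,I \right)} = \left(- 3 I + I o\right) + o^{2} = o^{2} - 3 I + I o$)
$O{\left(D \right)} = - \frac{25}{3}$ ($O{\left(D \right)} = - \frac{\left(0 - 5\right)^{2}}{3} = - \frac{\left(-5\right)^{2}}{3} = \left(- \frac{1}{3}\right) 25 = - \frac{25}{3}$)
$O{\left(J{\left(-4,0 \right)} \right)} \left(-328\right) = \left(- \frac{25}{3}\right) \left(-328\right) = \frac{8200}{3}$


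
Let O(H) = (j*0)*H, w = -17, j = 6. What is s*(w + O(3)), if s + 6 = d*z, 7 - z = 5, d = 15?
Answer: -408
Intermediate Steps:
z = 2 (z = 7 - 1*5 = 7 - 5 = 2)
s = 24 (s = -6 + 15*2 = -6 + 30 = 24)
O(H) = 0 (O(H) = (6*0)*H = 0*H = 0)
s*(w + O(3)) = 24*(-17 + 0) = 24*(-17) = -408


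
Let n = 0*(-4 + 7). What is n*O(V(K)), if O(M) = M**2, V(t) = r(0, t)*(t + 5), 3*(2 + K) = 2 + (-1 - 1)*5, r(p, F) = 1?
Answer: 0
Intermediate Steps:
K = -14/3 (K = -2 + (2 + (-1 - 1)*5)/3 = -2 + (2 - 2*5)/3 = -2 + (2 - 10)/3 = -2 + (1/3)*(-8) = -2 - 8/3 = -14/3 ≈ -4.6667)
V(t) = 5 + t (V(t) = 1*(t + 5) = 1*(5 + t) = 5 + t)
n = 0 (n = 0*3 = 0)
n*O(V(K)) = 0*(5 - 14/3)**2 = 0*(1/3)**2 = 0*(1/9) = 0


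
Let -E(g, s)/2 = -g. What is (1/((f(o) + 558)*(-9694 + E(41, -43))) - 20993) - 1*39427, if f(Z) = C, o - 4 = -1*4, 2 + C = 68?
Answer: -362392392961/5997888 ≈ -60420.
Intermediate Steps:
C = 66 (C = -2 + 68 = 66)
E(g, s) = 2*g (E(g, s) = -(-2)*g = 2*g)
o = 0 (o = 4 - 1*4 = 4 - 4 = 0)
f(Z) = 66
(1/((f(o) + 558)*(-9694 + E(41, -43))) - 20993) - 1*39427 = (1/((66 + 558)*(-9694 + 2*41)) - 20993) - 1*39427 = (1/(624*(-9694 + 82)) - 20993) - 39427 = (1/(624*(-9612)) - 20993) - 39427 = (1/(-5997888) - 20993) - 39427 = (-1/5997888 - 20993) - 39427 = -125913662785/5997888 - 39427 = -362392392961/5997888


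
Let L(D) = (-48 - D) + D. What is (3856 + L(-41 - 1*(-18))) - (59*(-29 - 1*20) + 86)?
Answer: 6613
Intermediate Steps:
L(D) = -48
(3856 + L(-41 - 1*(-18))) - (59*(-29 - 1*20) + 86) = (3856 - 48) - (59*(-29 - 1*20) + 86) = 3808 - (59*(-29 - 20) + 86) = 3808 - (59*(-49) + 86) = 3808 - (-2891 + 86) = 3808 - 1*(-2805) = 3808 + 2805 = 6613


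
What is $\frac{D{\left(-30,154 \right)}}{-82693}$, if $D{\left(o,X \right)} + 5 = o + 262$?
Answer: $- \frac{227}{82693} \approx -0.0027451$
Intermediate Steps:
$D{\left(o,X \right)} = 257 + o$ ($D{\left(o,X \right)} = -5 + \left(o + 262\right) = -5 + \left(262 + o\right) = 257 + o$)
$\frac{D{\left(-30,154 \right)}}{-82693} = \frac{257 - 30}{-82693} = 227 \left(- \frac{1}{82693}\right) = - \frac{227}{82693}$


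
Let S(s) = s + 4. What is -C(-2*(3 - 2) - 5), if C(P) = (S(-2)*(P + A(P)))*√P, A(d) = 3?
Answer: 8*I*√7 ≈ 21.166*I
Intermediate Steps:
S(s) = 4 + s
C(P) = √P*(6 + 2*P) (C(P) = ((4 - 2)*(P + 3))*√P = (2*(3 + P))*√P = (6 + 2*P)*√P = √P*(6 + 2*P))
-C(-2*(3 - 2) - 5) = -2*√(-2*(3 - 2) - 5)*(3 + (-2*(3 - 2) - 5)) = -2*√(-2*1 - 5)*(3 + (-2*1 - 5)) = -2*√(-2 - 5)*(3 + (-2 - 5)) = -2*√(-7)*(3 - 7) = -2*I*√7*(-4) = -(-8)*I*√7 = 8*I*√7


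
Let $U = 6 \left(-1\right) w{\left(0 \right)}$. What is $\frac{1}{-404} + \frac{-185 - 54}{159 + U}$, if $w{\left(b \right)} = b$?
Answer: $- \frac{96715}{64236} \approx -1.5056$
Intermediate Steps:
$U = 0$ ($U = 6 \left(-1\right) 0 = \left(-6\right) 0 = 0$)
$\frac{1}{-404} + \frac{-185 - 54}{159 + U} = \frac{1}{-404} + \frac{-185 - 54}{159 + 0} = - \frac{1}{404} - \frac{239}{159} = - \frac{96715}{64236}$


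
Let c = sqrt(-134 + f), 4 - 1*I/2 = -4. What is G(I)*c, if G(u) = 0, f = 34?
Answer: 0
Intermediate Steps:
I = 16 (I = 8 - 2*(-4) = 8 + 8 = 16)
c = 10*I (c = sqrt(-134 + 34) = sqrt(-100) = 10*I ≈ 10.0*I)
G(I)*c = 0*(10*I) = 0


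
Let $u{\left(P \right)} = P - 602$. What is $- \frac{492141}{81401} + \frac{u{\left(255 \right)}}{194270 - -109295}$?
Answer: $- \frac{149425028812}{24710494565} \approx -6.047$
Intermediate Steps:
$u{\left(P \right)} = -602 + P$
$- \frac{492141}{81401} + \frac{u{\left(255 \right)}}{194270 - -109295} = - \frac{492141}{81401} + \frac{-602 + 255}{194270 - -109295} = \left(-492141\right) \frac{1}{81401} - \frac{347}{194270 + 109295} = - \frac{492141}{81401} - \frac{347}{303565} = - \frac{149425028812}{24710494565}$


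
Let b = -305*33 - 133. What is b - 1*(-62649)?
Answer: 52451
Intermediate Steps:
b = -10198 (b = -10065 - 133 = -10198)
b - 1*(-62649) = -10198 - 1*(-62649) = -10198 + 62649 = 52451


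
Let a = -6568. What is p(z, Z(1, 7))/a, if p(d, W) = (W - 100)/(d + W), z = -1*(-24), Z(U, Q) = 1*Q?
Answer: 3/6568 ≈ 0.00045676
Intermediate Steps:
Z(U, Q) = Q
z = 24
p(d, W) = (-100 + W)/(W + d)
p(z, Z(1, 7))/a = ((-100 + 7)/(7 + 24))/(-6568) = (-93/31)*(-1/6568) = ((1/31)*(-93))*(-1/6568) = -3*(-1/6568) = 3/6568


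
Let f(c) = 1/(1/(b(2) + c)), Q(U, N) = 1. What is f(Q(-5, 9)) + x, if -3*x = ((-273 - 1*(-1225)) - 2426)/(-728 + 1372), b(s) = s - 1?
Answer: 2669/966 ≈ 2.7629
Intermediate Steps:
b(s) = -1 + s
x = 737/966 (x = -((-273 - 1*(-1225)) - 2426)/(3*(-728 + 1372)) = -((-273 + 1225) - 2426)/(3*644) = -(952 - 2426)/(3*644) = -(-1474)/(3*644) = -⅓*(-737/322) = 737/966 ≈ 0.76294)
f(c) = 1 + c (f(c) = 1/(1/((-1 + 2) + c)) = 1/(1/(1 + c)) = 1 + c)
f(Q(-5, 9)) + x = (1 + 1) + 737/966 = 2 + 737/966 = 2669/966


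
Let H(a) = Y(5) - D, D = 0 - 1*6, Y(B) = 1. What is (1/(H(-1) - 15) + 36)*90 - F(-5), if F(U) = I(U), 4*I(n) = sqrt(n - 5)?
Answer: 12915/4 - I*sqrt(10)/4 ≈ 3228.8 - 0.79057*I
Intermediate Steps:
D = -6 (D = 0 - 6 = -6)
I(n) = sqrt(-5 + n)/4 (I(n) = sqrt(n - 5)/4 = sqrt(-5 + n)/4)
H(a) = 7 (H(a) = 1 - 1*(-6) = 1 + 6 = 7)
F(U) = sqrt(-5 + U)/4
(1/(H(-1) - 15) + 36)*90 - F(-5) = (1/(7 - 15) + 36)*90 - sqrt(-5 - 5)/4 = (1/(-8) + 36)*90 - sqrt(-10)/4 = (-1/8 + 36)*90 - I*sqrt(10)/4 = (287/8)*90 - I*sqrt(10)/4 = 12915/4 - I*sqrt(10)/4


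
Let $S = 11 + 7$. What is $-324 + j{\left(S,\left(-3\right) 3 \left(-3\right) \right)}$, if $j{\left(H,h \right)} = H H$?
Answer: $0$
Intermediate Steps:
$S = 18$
$j{\left(H,h \right)} = H^{2}$
$-324 + j{\left(S,\left(-3\right) 3 \left(-3\right) \right)} = -324 + 18^{2} = -324 + 324 = 0$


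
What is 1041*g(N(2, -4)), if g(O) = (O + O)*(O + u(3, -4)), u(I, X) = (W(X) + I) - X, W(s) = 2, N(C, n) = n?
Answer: -41640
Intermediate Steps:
u(I, X) = 2 + I - X (u(I, X) = (2 + I) - X = 2 + I - X)
g(O) = 2*O*(9 + O) (g(O) = (O + O)*(O + (2 + 3 - 1*(-4))) = (2*O)*(O + (2 + 3 + 4)) = (2*O)*(O + 9) = (2*O)*(9 + O) = 2*O*(9 + O))
1041*g(N(2, -4)) = 1041*(2*(-4)*(9 - 4)) = 1041*(2*(-4)*5) = 1041*(-40) = -41640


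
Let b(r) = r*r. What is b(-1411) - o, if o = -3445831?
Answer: 5436752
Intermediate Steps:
b(r) = r**2
b(-1411) - o = (-1411)**2 - 1*(-3445831) = 1990921 + 3445831 = 5436752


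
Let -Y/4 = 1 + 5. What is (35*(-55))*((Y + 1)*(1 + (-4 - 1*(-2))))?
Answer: -44275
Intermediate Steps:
Y = -24 (Y = -4*(1 + 5) = -4*6 = -24)
(35*(-55))*((Y + 1)*(1 + (-4 - 1*(-2)))) = (35*(-55))*((-24 + 1)*(1 + (-4 - 1*(-2)))) = -(-44275)*(1 + (-4 + 2)) = -(-44275)*(1 - 2) = -(-44275)*(-1) = -1925*23 = -44275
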